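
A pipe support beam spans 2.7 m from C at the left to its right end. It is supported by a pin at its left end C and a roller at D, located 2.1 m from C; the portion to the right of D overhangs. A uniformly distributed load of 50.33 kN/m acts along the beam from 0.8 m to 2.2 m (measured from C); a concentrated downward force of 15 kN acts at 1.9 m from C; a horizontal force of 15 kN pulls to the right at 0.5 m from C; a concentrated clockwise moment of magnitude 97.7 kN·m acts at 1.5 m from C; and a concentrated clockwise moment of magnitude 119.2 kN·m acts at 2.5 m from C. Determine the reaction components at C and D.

Resultant of the distributed load: 50.33 × 1.4 = 70.462 kN at 1.5 m from C.
Taking moments about C: D_y·2.1 − (50.33·1.4)·1.5 − 15·1.9 − 97.7 − 119.2 = 0 → D_y = 351.093/2.1 = 167.187 ≈ 167.2 kN.
ΣF_y = 0: C_y + 167.187 − 50.33·1.4 − 15 = 0 → C_y = -81.73 kN.
ΣF_x = 0: C_x + 15 = 0 → C_x = -15.00 kN.

C_x = -15.00 kN, C_y = -81.73 kN, D_y = 167.2 kN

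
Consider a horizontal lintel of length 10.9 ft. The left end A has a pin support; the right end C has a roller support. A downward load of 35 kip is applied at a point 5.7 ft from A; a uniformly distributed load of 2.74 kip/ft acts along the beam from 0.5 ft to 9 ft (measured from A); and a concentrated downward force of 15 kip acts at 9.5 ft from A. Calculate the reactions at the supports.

A_x = 0, A_y = 31.76 kip, C_y = 41.53 kip

Resultant of the distributed load: 2.74 × 8.5 = 23.29 kip at 4.75 ft from A.
Taking moments about A: C_y·10.9 − 35·5.7 − (2.74·8.5)·4.75 − 15·9.5 = 0 → C_y = 452.6275/10.9 = 41.5255 ≈ 41.53 kip.
ΣF_y = 0: A_y + 41.5255 − 35 − 2.74·8.5 − 15 = 0 → A_y = 31.76 kip.
ΣF_x = 0: no horizontal applied forces, so A_x = 0.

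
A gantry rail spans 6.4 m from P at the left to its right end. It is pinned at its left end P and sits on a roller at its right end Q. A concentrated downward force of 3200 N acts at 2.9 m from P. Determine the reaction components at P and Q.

P_x = 0, P_y = 1750 N, Q_y = 1450 N

ΣM about P: Q_y·6.4 − 3200·2.9 = 0 → Q_y = 9280/6.4 = 1450 N.
ΣF_y = 0: P_y + 1450 − 3200 = 0 → P_y = 1750 N.
ΣF_x = 0: no horizontal applied forces, so P_x = 0.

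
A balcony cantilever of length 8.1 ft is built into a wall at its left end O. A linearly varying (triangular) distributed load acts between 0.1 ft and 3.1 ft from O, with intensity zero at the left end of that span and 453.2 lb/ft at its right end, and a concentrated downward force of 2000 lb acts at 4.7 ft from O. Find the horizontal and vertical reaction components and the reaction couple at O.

O_x = 0, O_y = 2680 lb, M_O = 10830 lb·ft

Resultant of the triangular load: ½ × 453.2 × 3 = 679.8 lb, acting at 2.1 ft from O (one-third of the span from the peak).
ΣF_x = 0: O_x = 0.
ΣF_y = 0: O_y − ½·453.2·3 − 2000 = 0 → O_y = 2680 lb.
ΣM about O: M_O − (½·453.2·3)·2.1 − 2000·4.7 = 0 → M_O = 10830 lb·ft.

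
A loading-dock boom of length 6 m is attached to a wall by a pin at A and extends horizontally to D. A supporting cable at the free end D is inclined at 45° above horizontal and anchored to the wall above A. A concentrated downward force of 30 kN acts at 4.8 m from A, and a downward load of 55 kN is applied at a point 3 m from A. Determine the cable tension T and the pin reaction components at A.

ΣM about A: T·sin45°·6 − 30·4.8 − 55·3 = 0 → T = 309/(6·0.707107) = 72.832 ≈ 72.83 kN.
ΣF_x = 0: A_x − T·cos45° = 0 → A_x = 72.832 × 0.707107 = 51.50 kN.
ΣF_y = 0: A_y + T·sin45° − 30 − 55 = 0 → A_y = 85 − 72.832 × 0.707107 = 33.50 kN.

T = 72.83 kN, A_x = 51.50 kN, A_y = 33.50 kN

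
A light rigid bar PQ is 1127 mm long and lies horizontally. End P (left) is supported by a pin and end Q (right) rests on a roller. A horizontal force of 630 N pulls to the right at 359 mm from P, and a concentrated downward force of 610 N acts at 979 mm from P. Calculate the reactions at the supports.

Moments about P: Q_y·1127 − 610·979 = 0 → Q_y = 597190/1127 = 529.894 ≈ 529.9 N.
ΣF_y = 0: P_y + 529.894 − 610 = 0 → P_y = 80.11 N.
ΣF_x = 0: P_x + 630 = 0 → P_x = -630.0 N.

P_x = -630.0 N, P_y = 80.11 N, Q_y = 529.9 N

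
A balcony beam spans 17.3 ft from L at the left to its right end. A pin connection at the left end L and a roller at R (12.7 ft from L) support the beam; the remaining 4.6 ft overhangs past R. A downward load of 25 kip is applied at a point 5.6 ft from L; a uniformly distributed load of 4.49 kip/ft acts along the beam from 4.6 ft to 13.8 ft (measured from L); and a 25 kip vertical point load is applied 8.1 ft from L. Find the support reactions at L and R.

L_x = 0, L_y = 34.42 kip, R_y = 56.89 kip

Resultant of the distributed load: 4.49 × 9.2 = 41.308 kip at 9.2 ft from L.
ΣM about L: R_y·12.7 − 25·5.6 − (4.49·9.2)·9.2 − 25·8.1 = 0 → R_y = 722.5336/12.7 = 56.8924 ≈ 56.89 kip.
ΣF_y = 0: L_y + 56.8924 − 25 − 4.49·9.2 − 25 = 0 → L_y = 34.42 kip.
ΣF_x = 0: no horizontal applied forces, so L_x = 0.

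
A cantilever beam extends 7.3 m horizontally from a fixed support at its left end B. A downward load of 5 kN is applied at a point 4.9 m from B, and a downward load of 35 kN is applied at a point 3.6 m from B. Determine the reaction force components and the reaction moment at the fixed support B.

ΣF_x = 0: B_x = 0.
ΣF_y = 0: B_y − 5 − 35 = 0 → B_y = 40.00 kN.
ΣM about B: M_B − 5·4.9 − 35·3.6 = 0 → M_B = 150.5 kN·m.

B_x = 0, B_y = 40.00 kN, M_B = 150.5 kN·m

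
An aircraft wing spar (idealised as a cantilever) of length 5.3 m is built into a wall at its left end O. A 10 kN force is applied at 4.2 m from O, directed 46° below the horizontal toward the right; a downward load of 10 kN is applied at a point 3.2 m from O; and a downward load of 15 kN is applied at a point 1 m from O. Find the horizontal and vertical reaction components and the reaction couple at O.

O_x = -6.947 kN, O_y = 32.19 kN, M_O = 77.21 kN·m

ΣF_x = 0: O_x + 10·cos46° = 0 → O_x = -6.947 kN.
ΣF_y = 0: O_y − 10·sin46° − 10 − 15 = 0 → O_y = 32.19 kN.
ΣM about O: M_O − 10·sin46°·4.2 − 10·3.2 − 15·1 = 0 → M_O = 77.21 kN·m.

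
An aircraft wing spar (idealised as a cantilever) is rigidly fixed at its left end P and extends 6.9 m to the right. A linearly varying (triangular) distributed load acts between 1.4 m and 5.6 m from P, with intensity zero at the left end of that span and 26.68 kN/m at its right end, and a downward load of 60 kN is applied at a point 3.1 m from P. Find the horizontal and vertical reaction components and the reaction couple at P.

Resultant of the triangular load: ½ × 26.68 × 4.2 = 56.028 kN, acting at 4.2 m from P (one-third of the span from the peak).
ΣF_x = 0: P_x = 0.
ΣF_y = 0: P_y − ½·26.68·4.2 − 60 = 0 → P_y = 116.0 kN.
ΣM about P: M_P − (½·26.68·4.2)·4.2 − 60·3.1 = 0 → M_P = 421.3 kN·m.

P_x = 0, P_y = 116.0 kN, M_P = 421.3 kN·m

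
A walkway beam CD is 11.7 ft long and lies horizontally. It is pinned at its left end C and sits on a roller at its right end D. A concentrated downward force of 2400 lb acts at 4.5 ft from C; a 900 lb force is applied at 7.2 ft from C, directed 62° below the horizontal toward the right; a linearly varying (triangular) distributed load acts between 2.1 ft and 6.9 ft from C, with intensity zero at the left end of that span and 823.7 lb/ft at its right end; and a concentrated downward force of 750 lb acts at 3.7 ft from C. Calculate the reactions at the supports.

C_x = -422.5 lb, C_y = 3377 lb, D_y = 2545 lb

Resultant of the triangular load: ½ × 823.7 × 4.8 = 1976.88 lb, acting at 5.3 ft from C (one-third of the span from the peak).
Taking moments about C: D_y·11.7 − 2400·4.5 − 900·sin62°·7.2 − (½·823.7·4.8)·5.3 − 750·3.7 = 0 → D_y = 29774/11.7 = 2544.79 ≈ 2545 lb.
ΣF_y = 0: C_y + 2544.79 − 2400 − 900·sin62° − ½·823.7·4.8 − 750 = 0 → C_y = 3377 lb.
ΣF_x = 0: C_x + 900·cos62° = 0 → C_x = -422.5 lb.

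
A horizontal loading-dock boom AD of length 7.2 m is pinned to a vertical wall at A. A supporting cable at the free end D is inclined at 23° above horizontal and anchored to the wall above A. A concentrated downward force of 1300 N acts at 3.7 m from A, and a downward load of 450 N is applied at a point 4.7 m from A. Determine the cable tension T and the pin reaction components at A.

ΣM about A: T·sin23°·7.2 − 1300·3.7 − 450·4.7 = 0 → T = 6925/(7.2·0.390731) = 2461.55 ≈ 2462 N.
ΣF_x = 0: A_x − T·cos23° = 0 → A_x = 2461.55 × 0.920505 = 2266 N.
ΣF_y = 0: A_y + T·sin23° − 1300 − 450 = 0 → A_y = 1750 − 2461.55 × 0.390731 = 788.2 N.

T = 2462 N, A_x = 2266 N, A_y = 788.2 N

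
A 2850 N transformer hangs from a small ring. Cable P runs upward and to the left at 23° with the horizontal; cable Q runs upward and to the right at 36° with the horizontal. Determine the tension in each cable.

T_P = 2690 N, T_Q = 3061 N

ΣF_x = 0: −T_P·cos23° + T_Q·cos36° = 0 → T_Q = 1.13781·T_P.
ΣF_y = 0: T_P·sin23° + T_Q·sin36° = 2850.
Substitute: T_P·(0.390731 + 1.13781·0.587785) = 2850 → T_P = 2689.9 ≈ 2690 N.
Then T_Q = 1.13781 × 2689.9 = 3061 N.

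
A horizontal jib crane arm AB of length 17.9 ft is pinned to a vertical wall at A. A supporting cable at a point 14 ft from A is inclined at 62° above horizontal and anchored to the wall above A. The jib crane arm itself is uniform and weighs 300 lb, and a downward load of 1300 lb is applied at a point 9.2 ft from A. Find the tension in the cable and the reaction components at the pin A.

T = 1185 lb, A_x = 556.2 lb, A_y = 553.9 lb

ΣM about A: T·sin62°·14 − 300·8.95 − 1300·9.2 = 0 → T = 14645/(14·0.882948) = 1184.75 ≈ 1185 lb.
ΣF_x = 0: A_x − T·cos62° = 0 → A_x = 1184.75 × 0.469472 = 556.2 lb.
ΣF_y = 0: A_y + T·sin62° − 300 − 1300 = 0 → A_y = 1600 − 1184.75 × 0.882948 = 553.9 lb.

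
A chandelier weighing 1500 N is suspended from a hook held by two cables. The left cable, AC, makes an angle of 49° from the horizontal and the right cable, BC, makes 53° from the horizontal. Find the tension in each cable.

T_AC = 922.9 N, T_BC = 1006 N

ΣF_x = 0: −T_AC·cos49° + T_BC·cos53° = 0 → T_BC = 1.09013·T_AC.
ΣF_y = 0: T_AC·sin49° + T_BC·sin53° = 1500.
Substitute: T_AC·(0.75471 + 1.09013·0.798636) = 1500 → T_AC = 922.891 ≈ 922.9 N.
Then T_BC = 1.09013 × 922.891 = 1006 N.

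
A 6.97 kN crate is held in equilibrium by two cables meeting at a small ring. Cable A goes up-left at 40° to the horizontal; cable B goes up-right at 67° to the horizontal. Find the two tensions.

T_A = 2.848 kN, T_B = 5.583 kN

ΣF_x = 0: −T_A·cos40° + T_B·cos67° = 0 → T_B = 1.96054·T_A.
ΣF_y = 0: T_A·sin40° + T_B·sin67° = 6.97.
Substitute: T_A·(0.642788 + 1.96054·0.920505) = 6.97 → T_A = 2.84783 ≈ 2.848 kN.
Then T_B = 1.96054 × 2.84783 = 5.583 kN.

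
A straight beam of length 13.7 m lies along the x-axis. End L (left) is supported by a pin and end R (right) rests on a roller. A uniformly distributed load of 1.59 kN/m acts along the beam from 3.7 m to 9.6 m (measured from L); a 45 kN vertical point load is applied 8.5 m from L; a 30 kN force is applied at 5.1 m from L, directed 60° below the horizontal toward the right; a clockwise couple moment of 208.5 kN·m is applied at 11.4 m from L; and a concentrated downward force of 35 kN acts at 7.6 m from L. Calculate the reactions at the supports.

L_x = -15.00 kN, L_y = 38.58 kN, R_y = 76.78 kN

Resultant of the distributed load: 1.59 × 5.9 = 9.381 kN at 6.65 m from L.
ΣM about L: R_y·13.7 − (1.59·5.9)·6.65 − 45·8.5 − 30·sin60°·5.1 − 208.5 − 35·7.6 = 0 → R_y = 1051.89/13.7 = 76.7803 ≈ 76.78 kN.
ΣF_y = 0: L_y + 76.7803 − 1.59·5.9 − 45 − 30·sin60° − 35 = 0 → L_y = 38.58 kN.
ΣF_x = 0: L_x + 30·cos60° = 0 → L_x = -15.00 kN.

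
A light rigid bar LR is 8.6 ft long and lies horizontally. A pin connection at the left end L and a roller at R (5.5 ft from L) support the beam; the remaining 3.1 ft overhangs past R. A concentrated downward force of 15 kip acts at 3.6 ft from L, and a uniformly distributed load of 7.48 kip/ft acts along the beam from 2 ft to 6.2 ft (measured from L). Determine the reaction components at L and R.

Resultant of the distributed load: 7.48 × 4.2 = 31.416 kip at 4.1 ft from L.
Taking moments about L: R_y·5.5 − 15·3.6 − (7.48·4.2)·4.1 = 0 → R_y = 182.8056/5.5 = 33.2374 ≈ 33.24 kip.
ΣF_y = 0: L_y + 33.2374 − 15 − 7.48·4.2 = 0 → L_y = 13.18 kip.
ΣF_x = 0: no horizontal applied forces, so L_x = 0.

L_x = 0, L_y = 13.18 kip, R_y = 33.24 kip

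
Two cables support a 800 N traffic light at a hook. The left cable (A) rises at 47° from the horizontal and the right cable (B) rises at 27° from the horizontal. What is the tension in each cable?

ΣF_x = 0: −T_A·cos47° + T_B·cos27° = 0 → T_B = 0.765425·T_A.
ΣF_y = 0: T_A·sin47° + T_B·sin27° = 800.
Substitute: T_A·(0.731354 + 0.765425·0.45399) = 800 → T_A = 741.531 ≈ 741.5 N.
Then T_B = 0.765425 × 741.531 = 567.6 N.

T_A = 741.5 N, T_B = 567.6 N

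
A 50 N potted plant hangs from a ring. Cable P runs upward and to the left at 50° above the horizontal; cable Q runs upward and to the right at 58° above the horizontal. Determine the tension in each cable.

T_P = 27.86 N, T_Q = 33.79 N

ΣF_x = 0: −T_P·cos50° + T_Q·cos58° = 0 → T_Q = 1.21299·T_P.
ΣF_y = 0: T_P·sin50° + T_Q·sin58° = 50.
Substitute: T_P·(0.766044 + 1.21299·0.848048) = 50 → T_P = 27.8595 ≈ 27.86 N.
Then T_Q = 1.21299 × 27.8595 = 33.79 N.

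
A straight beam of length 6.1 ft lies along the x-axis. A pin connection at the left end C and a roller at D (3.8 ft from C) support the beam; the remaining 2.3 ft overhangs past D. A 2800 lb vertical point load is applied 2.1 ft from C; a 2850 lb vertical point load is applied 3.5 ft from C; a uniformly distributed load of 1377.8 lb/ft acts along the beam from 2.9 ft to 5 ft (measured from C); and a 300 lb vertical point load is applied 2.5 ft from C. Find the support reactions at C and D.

Resultant of the distributed load: 1377.8 × 2.1 = 2893.38 lb at 3.95 ft from C.
Moments about C: D_y·3.8 − 2800·2.1 − 2850·3.5 − (1377.8·2.1)·3.95 − 300·2.5 = 0 → D_y = 28033.851/3.8 = 7377.33 ≈ 7377 lb.
ΣF_y = 0: C_y + 7377.33 − 2800 − 2850 − 1377.8·2.1 − 300 = 0 → C_y = 1466 lb.
ΣF_x = 0: no horizontal applied forces, so C_x = 0.

C_x = 0, C_y = 1466 lb, D_y = 7377 lb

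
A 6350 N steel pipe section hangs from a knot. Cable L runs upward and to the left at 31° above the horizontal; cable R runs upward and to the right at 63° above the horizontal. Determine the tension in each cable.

T_L = 2890 N, T_R = 5456 N

ΣF_x = 0: −T_L·cos31° + T_R·cos63° = 0 → T_R = 1.88807·T_L.
ΣF_y = 0: T_L·sin31° + T_R·sin63° = 6350.
Substitute: T_L·(0.515038 + 1.88807·0.891007) = 6350 → T_L = 2889.88 ≈ 2890 N.
Then T_R = 1.88807 × 2889.88 = 5456 N.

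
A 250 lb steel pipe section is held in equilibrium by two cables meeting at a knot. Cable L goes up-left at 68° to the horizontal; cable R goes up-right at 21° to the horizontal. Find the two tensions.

ΣF_x = 0: −T_L·cos68° + T_R·cos21° = 0 → T_R = 0.401258·T_L.
ΣF_y = 0: T_L·sin68° + T_R·sin21° = 250.
Substitute: T_L·(0.927184 + 0.401258·0.358368) = 250 → T_L = 233.431 ≈ 233.4 lb.
Then T_R = 0.401258 × 233.431 = 93.67 lb.

T_L = 233.4 lb, T_R = 93.67 lb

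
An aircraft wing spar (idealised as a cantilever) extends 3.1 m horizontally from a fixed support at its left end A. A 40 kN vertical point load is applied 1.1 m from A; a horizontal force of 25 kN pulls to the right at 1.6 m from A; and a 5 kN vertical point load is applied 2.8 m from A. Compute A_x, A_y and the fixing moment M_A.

ΣF_x = 0: A_x + 25 = 0 → A_x = -25.00 kN.
ΣF_y = 0: A_y − 40 − 5 = 0 → A_y = 45.00 kN.
ΣM about A: M_A − 40·1.1 − 5·2.8 = 0 → M_A = 58.00 kN·m.

A_x = -25.00 kN, A_y = 45.00 kN, M_A = 58.00 kN·m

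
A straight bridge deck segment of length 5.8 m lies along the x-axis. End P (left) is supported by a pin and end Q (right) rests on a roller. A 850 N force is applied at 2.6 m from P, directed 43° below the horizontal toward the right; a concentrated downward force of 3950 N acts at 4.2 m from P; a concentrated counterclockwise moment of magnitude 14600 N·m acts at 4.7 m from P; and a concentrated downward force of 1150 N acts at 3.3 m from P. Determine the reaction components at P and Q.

P_x = -621.7 N, P_y = 4422 N, Q_y = 1257 N

Moments about P: Q_y·5.8 − 850·sin43°·2.6 − 3950·4.2 + 14600 − 1150·3.3 = 0 → Q_y = 7292.22/5.8 = 1257.28 ≈ 1257 N.
ΣF_y = 0: P_y + 1257.28 − 850·sin43° − 3950 − 1150 = 0 → P_y = 4422 N.
ΣF_x = 0: P_x + 850·cos43° = 0 → P_x = -621.7 N.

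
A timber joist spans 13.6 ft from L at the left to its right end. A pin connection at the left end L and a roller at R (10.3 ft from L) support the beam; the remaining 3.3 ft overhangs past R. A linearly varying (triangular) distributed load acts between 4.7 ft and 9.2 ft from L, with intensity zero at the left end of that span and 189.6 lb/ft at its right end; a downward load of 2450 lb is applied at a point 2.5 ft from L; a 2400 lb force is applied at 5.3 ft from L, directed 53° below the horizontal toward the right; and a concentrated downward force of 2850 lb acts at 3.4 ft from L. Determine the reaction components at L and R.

L_x = -1444 lb, L_y = 4803 lb, R_y = 2841 lb

Resultant of the triangular load: ½ × 189.6 × 4.5 = 426.6 lb, acting at 7.7 ft from L (one-third of the span from the peak).
ΣM about L: R_y·10.3 − (½·189.6·4.5)·7.7 − 2450·2.5 − 2400·sin53°·5.3 − 2850·3.4 = 0 → R_y = 29258.5/10.3 = 2840.63 ≈ 2841 lb.
ΣF_y = 0: L_y + 2840.63 − ½·189.6·4.5 − 2450 − 2400·sin53° − 2850 = 0 → L_y = 4803 lb.
ΣF_x = 0: L_x + 2400·cos53° = 0 → L_x = -1444 lb.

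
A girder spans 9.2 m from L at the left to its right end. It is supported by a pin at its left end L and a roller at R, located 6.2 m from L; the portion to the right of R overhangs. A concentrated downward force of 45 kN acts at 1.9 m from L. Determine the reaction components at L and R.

ΣM about L: R_y·6.2 − 45·1.9 = 0 → R_y = 85.5/6.2 = 13.7903 ≈ 13.79 kN.
ΣF_y = 0: L_y + 13.7903 − 45 = 0 → L_y = 31.21 kN.
ΣF_x = 0: no horizontal applied forces, so L_x = 0.

L_x = 0, L_y = 31.21 kN, R_y = 13.79 kN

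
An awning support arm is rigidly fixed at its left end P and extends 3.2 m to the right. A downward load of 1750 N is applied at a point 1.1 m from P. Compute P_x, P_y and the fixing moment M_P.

P_x = 0, P_y = 1750 N, M_P = 1925 N·m

ΣF_x = 0: P_x = 0.
ΣF_y = 0: P_y − 1750 = 0 → P_y = 1750 N.
ΣM about P: M_P − 1750·1.1 = 0 → M_P = 1925 N·m.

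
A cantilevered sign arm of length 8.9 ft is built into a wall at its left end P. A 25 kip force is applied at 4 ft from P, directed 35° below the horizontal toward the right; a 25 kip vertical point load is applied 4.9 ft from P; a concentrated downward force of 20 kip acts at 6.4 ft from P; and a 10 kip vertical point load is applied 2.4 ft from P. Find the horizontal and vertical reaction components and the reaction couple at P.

ΣF_x = 0: P_x + 25·cos35° = 0 → P_x = -20.48 kip.
ΣF_y = 0: P_y − 25·sin35° − 25 − 20 − 10 = 0 → P_y = 69.34 kip.
ΣM about P: M_P − 25·sin35°·4 − 25·4.9 − 20·6.4 − 10·2.4 = 0 → M_P = 331.9 kip·ft.

P_x = -20.48 kip, P_y = 69.34 kip, M_P = 331.9 kip·ft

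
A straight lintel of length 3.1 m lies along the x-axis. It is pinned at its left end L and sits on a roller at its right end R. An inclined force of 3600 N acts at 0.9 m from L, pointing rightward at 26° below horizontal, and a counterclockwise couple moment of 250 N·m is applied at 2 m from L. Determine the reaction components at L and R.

L_x = -3236 N, L_y = 1201 N, R_y = 377.5 N

Moments about L: R_y·3.1 − 3600·sin26°·0.9 + 250 = 0 → R_y = 1170.32/3.1 = 377.523 ≈ 377.5 N.
ΣF_y = 0: L_y + 377.523 − 3600·sin26° = 0 → L_y = 1201 N.
ΣF_x = 0: L_x + 3600·cos26° = 0 → L_x = -3236 N.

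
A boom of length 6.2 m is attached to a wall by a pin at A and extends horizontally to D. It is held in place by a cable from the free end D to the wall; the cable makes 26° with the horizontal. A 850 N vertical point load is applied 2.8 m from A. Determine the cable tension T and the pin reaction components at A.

T = 875.7 N, A_x = 787.1 N, A_y = 466.1 N

ΣM about A: T·sin26°·6.2 − 850·2.8 = 0 → T = 2380/(6.2·0.438371) = 875.676 ≈ 875.7 N.
ΣF_x = 0: A_x − T·cos26° = 0 → A_x = 875.676 × 0.898794 = 787.1 N.
ΣF_y = 0: A_y + T·sin26° − 850 = 0 → A_y = 850 − 875.676 × 0.438371 = 466.1 N.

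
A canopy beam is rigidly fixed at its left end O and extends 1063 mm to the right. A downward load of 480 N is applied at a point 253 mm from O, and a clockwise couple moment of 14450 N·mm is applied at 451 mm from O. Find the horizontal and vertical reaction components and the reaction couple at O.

O_x = 0, O_y = 480.0 N, M_O = 135900 N·mm

ΣF_x = 0: O_x = 0.
ΣF_y = 0: O_y − 480 = 0 → O_y = 480.0 N.
ΣM about O: M_O − 480·253 − 14450 = 0 → M_O = 135900 N·mm.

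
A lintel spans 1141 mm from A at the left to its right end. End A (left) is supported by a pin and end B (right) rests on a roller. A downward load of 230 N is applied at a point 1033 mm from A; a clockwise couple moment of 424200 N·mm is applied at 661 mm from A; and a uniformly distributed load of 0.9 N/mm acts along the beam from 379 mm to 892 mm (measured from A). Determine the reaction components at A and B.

Resultant of the distributed load: 0.9 × 513 = 461.7 N at 635.5 mm from A.
Moments about A: B_y·1141 − 230·1033 − 424200 − (0.9·513)·635.5 = 0 → B_y = 955200.35/1141 = 837.161 ≈ 837.2 N.
ΣF_y = 0: A_y + 837.161 − 230 − 0.9·513 = 0 → A_y = -145.5 N.
ΣF_x = 0: no horizontal applied forces, so A_x = 0.

A_x = 0, A_y = -145.5 N, B_y = 837.2 N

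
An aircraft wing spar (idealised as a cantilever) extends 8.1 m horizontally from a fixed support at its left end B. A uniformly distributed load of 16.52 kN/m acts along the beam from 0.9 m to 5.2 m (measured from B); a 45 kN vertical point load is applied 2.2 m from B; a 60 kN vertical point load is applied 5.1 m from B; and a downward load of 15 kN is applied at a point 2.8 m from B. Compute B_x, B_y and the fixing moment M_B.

Resultant of the distributed load: 16.52 × 4.3 = 71.036 kN at 3.05 m from B.
ΣF_x = 0: B_x = 0.
ΣF_y = 0: B_y − 16.52·4.3 − 45 − 60 − 15 = 0 → B_y = 191.0 kN.
ΣM about B: M_B − (16.52·4.3)·3.05 − 45·2.2 − 60·5.1 − 15·2.8 = 0 → M_B = 663.7 kN·m.

B_x = 0, B_y = 191.0 kN, M_B = 663.7 kN·m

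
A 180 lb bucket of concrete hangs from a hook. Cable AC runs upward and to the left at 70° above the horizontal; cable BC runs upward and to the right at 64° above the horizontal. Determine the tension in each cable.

T_AC = 109.7 lb, T_BC = 85.58 lb

ΣF_x = 0: −T_AC·cos70° + T_BC·cos64° = 0 → T_BC = 0.780207·T_AC.
ΣF_y = 0: T_AC·sin70° + T_BC·sin64° = 180.
Substitute: T_AC·(0.939693 + 0.780207·0.898794) = 180 → T_AC = 109.693 ≈ 109.7 lb.
Then T_BC = 0.780207 × 109.693 = 85.58 lb.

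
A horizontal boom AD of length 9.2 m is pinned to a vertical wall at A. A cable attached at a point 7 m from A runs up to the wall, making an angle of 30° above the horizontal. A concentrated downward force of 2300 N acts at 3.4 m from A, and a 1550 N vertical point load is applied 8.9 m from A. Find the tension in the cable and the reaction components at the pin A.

ΣM about A: T·sin30°·7 − 2300·3.4 − 1550·8.9 = 0 → T = 21615/(7·0.5) = 6175.71 ≈ 6176 N.
ΣF_x = 0: A_x − T·cos30° = 0 → A_x = 6175.71 × 0.866025 = 5348 N.
ΣF_y = 0: A_y + T·sin30° − 2300 − 1550 = 0 → A_y = 3850 − 6175.71 × 0.5 = 762.1 N.

T = 6176 N, A_x = 5348 N, A_y = 762.1 N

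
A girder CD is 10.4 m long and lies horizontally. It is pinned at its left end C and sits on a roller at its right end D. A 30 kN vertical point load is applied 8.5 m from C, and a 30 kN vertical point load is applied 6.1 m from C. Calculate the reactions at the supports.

C_x = 0, C_y = 17.88 kN, D_y = 42.12 kN

ΣM about C: D_y·10.4 − 30·8.5 − 30·6.1 = 0 → D_y = 438/10.4 = 42.1154 ≈ 42.12 kN.
ΣF_y = 0: C_y + 42.1154 − 30 − 30 = 0 → C_y = 17.88 kN.
ΣF_x = 0: no horizontal applied forces, so C_x = 0.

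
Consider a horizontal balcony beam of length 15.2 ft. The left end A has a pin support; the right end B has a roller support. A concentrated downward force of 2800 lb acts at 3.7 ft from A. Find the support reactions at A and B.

ΣM about A: B_y·15.2 − 2800·3.7 = 0 → B_y = 10360/15.2 = 681.579 ≈ 681.6 lb.
ΣF_y = 0: A_y + 681.579 − 2800 = 0 → A_y = 2118 lb.
ΣF_x = 0: no horizontal applied forces, so A_x = 0.

A_x = 0, A_y = 2118 lb, B_y = 681.6 lb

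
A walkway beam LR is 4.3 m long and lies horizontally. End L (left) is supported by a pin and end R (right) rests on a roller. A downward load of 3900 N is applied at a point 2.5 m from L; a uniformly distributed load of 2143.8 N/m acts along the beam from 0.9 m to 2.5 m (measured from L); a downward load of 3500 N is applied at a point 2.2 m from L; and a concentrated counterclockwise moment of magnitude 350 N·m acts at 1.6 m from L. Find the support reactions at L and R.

Resultant of the distributed load: 2143.8 × 1.6 = 3430.08 N at 1.7 m from L.
Taking moments about L: R_y·4.3 − 3900·2.5 − (2143.8·1.6)·1.7 − 3500·2.2 + 350 = 0 → R_y = 22931.136/4.3 = 5332.82 ≈ 5333 N.
ΣF_y = 0: L_y + 5332.82 − 3900 − 2143.8·1.6 − 3500 = 0 → L_y = 5497 N.
ΣF_x = 0: no horizontal applied forces, so L_x = 0.

L_x = 0, L_y = 5497 N, R_y = 5333 N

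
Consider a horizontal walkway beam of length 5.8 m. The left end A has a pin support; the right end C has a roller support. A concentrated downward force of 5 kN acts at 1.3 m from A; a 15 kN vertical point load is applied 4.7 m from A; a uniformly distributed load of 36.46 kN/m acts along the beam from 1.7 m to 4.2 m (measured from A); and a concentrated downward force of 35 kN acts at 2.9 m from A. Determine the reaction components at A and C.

Resultant of the distributed load: 36.46 × 2.5 = 91.15 kN at 2.95 m from A.
ΣM about A: C_y·5.8 − 5·1.3 − 15·4.7 − (36.46·2.5)·2.95 − 35·2.9 = 0 → C_y = 447.3925/5.8 = 77.1366 ≈ 77.14 kN.
ΣF_y = 0: A_y + 77.1366 − 5 − 15 − 36.46·2.5 − 35 = 0 → A_y = 69.01 kN.
ΣF_x = 0: no horizontal applied forces, so A_x = 0.

A_x = 0, A_y = 69.01 kN, C_y = 77.14 kN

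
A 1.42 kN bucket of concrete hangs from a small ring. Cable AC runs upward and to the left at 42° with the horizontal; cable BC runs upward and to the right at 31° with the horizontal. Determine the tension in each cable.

T_AC = 1.273 kN, T_BC = 1.103 kN

ΣF_x = 0: −T_AC·cos42° + T_BC·cos31° = 0 → T_BC = 0.866978·T_AC.
ΣF_y = 0: T_AC·sin42° + T_BC·sin31° = 1.42.
Substitute: T_AC·(0.669131 + 0.866978·0.515038) = 1.42 → T_AC = 1.27279 ≈ 1.273 kN.
Then T_BC = 0.866978 × 1.27279 = 1.103 kN.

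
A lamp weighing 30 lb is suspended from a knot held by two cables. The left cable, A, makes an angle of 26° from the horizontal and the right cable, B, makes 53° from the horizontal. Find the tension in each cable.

T_A = 18.39 lb, T_B = 27.47 lb

ΣF_x = 0: −T_A·cos26° + T_B·cos53° = 0 → T_B = 1.49347·T_A.
ΣF_y = 0: T_A·sin26° + T_B·sin53° = 30.
Substitute: T_A·(0.438371 + 1.49347·0.798636) = 30 → T_A = 18.3924 ≈ 18.39 lb.
Then T_B = 1.49347 × 18.3924 = 27.47 lb.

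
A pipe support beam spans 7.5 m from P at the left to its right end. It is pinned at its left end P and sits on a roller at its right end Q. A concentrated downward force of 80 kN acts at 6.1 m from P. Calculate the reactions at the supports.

ΣM about P: Q_y·7.5 − 80·6.1 = 0 → Q_y = 488/7.5 = 65.0667 ≈ 65.07 kN.
ΣF_y = 0: P_y + 65.0667 − 80 = 0 → P_y = 14.93 kN.
ΣF_x = 0: no horizontal applied forces, so P_x = 0.

P_x = 0, P_y = 14.93 kN, Q_y = 65.07 kN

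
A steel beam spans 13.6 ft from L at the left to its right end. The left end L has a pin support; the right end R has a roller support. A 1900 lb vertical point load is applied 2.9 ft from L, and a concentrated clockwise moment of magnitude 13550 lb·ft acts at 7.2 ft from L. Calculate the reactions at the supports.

Moments about L: R_y·13.6 − 1900·2.9 − 13550 = 0 → R_y = 19060/13.6 = 1401.47 ≈ 1401 lb.
ΣF_y = 0: L_y + 1401.47 − 1900 = 0 → L_y = 498.5 lb.
ΣF_x = 0: no horizontal applied forces, so L_x = 0.

L_x = 0, L_y = 498.5 lb, R_y = 1401 lb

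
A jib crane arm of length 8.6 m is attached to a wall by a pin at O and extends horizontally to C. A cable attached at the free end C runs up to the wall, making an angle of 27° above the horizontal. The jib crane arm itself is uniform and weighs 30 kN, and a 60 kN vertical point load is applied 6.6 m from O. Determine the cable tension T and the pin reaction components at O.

ΣM about O: T·sin27°·8.6 − 30·4.3 − 60·6.6 = 0 → T = 525/(8.6·0.45399) = 134.467 ≈ 134.5 kN.
ΣF_x = 0: O_x − T·cos27° = 0 → O_x = 134.467 × 0.891007 = 119.8 kN.
ΣF_y = 0: O_y + T·sin27° − 30 − 60 = 0 → O_y = 90 − 134.467 × 0.45399 = 28.95 kN.

T = 134.5 kN, O_x = 119.8 kN, O_y = 28.95 kN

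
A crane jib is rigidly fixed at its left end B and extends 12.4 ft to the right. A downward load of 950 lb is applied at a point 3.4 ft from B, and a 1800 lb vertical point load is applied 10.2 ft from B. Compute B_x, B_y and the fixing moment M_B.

B_x = 0, B_y = 2750 lb, M_B = 21590 lb·ft

ΣF_x = 0: B_x = 0.
ΣF_y = 0: B_y − 950 − 1800 = 0 → B_y = 2750 lb.
ΣM about B: M_B − 950·3.4 − 1800·10.2 = 0 → M_B = 21590 lb·ft.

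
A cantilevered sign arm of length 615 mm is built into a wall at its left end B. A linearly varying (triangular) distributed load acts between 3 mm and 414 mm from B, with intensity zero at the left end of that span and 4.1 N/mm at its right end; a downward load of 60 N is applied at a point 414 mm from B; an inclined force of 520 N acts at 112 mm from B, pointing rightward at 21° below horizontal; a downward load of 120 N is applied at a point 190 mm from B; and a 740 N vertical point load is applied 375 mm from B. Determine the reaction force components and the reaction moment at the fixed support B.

B_x = -485.5 N, B_y = 1949 N, M_B = 579400 N·mm

Resultant of the triangular load: ½ × 4.1 × 411 = 842.55 N, acting at 277 mm from B (one-third of the span from the peak).
ΣF_x = 0: B_x + 520·cos21° = 0 → B_x = -485.5 N.
ΣF_y = 0: B_y − ½·4.1·411 − 60 − 520·sin21° − 120 − 740 = 0 → B_y = 1949 N.
ΣM about B: M_B − (½·4.1·411)·277 − 60·414 − 520·sin21°·112 − 120·190 − 740·375 = 0 → M_B = 579400 N·mm.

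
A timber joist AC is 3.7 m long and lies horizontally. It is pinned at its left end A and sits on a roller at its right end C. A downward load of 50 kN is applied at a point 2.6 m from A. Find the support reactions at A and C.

Moments about A: C_y·3.7 − 50·2.6 = 0 → C_y = 130/3.7 = 35.1351 ≈ 35.14 kN.
ΣF_y = 0: A_y + 35.1351 − 50 = 0 → A_y = 14.86 kN.
ΣF_x = 0: no horizontal applied forces, so A_x = 0.

A_x = 0, A_y = 14.86 kN, C_y = 35.14 kN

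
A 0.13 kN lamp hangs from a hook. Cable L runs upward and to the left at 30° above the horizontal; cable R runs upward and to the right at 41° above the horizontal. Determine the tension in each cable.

T_L = 0.1038 kN, T_R = 0.1191 kN

ΣF_x = 0: −T_L·cos30° + T_R·cos41° = 0 → T_R = 1.14749·T_L.
ΣF_y = 0: T_L·sin30° + T_R·sin41° = 0.13.
Substitute: T_L·(0.5 + 1.14749·0.656059) = 0.13 → T_L = 0.103766 ≈ 0.1038 kN.
Then T_R = 1.14749 × 0.103766 = 0.1191 kN.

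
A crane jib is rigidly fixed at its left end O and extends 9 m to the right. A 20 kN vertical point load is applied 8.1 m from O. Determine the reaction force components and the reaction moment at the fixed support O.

O_x = 0, O_y = 20.00 kN, M_O = 162.0 kN·m

ΣF_x = 0: O_x = 0.
ΣF_y = 0: O_y − 20 = 0 → O_y = 20.00 kN.
ΣM about O: M_O − 20·8.1 = 0 → M_O = 162.0 kN·m.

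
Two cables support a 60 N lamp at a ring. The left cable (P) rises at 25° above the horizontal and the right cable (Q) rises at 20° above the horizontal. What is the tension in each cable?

T_P = 79.74 N, T_Q = 76.90 N

ΣF_x = 0: −T_P·cos25° + T_Q·cos20° = 0 → T_Q = 0.964473·T_P.
ΣF_y = 0: T_P·sin25° + T_Q·sin20° = 60.
Substitute: T_P·(0.422618 + 0.964473·0.34202) = 60 → T_P = 79.7356 ≈ 79.74 N.
Then T_Q = 0.964473 × 79.7356 = 76.90 N.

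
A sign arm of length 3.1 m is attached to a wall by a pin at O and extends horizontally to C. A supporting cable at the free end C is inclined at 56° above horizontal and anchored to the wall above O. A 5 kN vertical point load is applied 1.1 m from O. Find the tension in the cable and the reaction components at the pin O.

ΣM about O: T·sin56°·3.1 − 5·1.1 = 0 → T = 5.5/(3.1·0.829038) = 2.14006 ≈ 2.140 kN.
ΣF_x = 0: O_x − T·cos56° = 0 → O_x = 2.14006 × 0.559193 = 1.197 kN.
ΣF_y = 0: O_y + T·sin56° − 5 = 0 → O_y = 5 − 2.14006 × 0.829038 = 3.226 kN.

T = 2.140 kN, O_x = 1.197 kN, O_y = 3.226 kN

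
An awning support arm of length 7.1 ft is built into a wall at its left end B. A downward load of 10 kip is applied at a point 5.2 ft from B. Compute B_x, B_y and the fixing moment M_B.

ΣF_x = 0: B_x = 0.
ΣF_y = 0: B_y − 10 = 0 → B_y = 10.00 kip.
ΣM about B: M_B − 10·5.2 = 0 → M_B = 52.00 kip·ft.

B_x = 0, B_y = 10.00 kip, M_B = 52.00 kip·ft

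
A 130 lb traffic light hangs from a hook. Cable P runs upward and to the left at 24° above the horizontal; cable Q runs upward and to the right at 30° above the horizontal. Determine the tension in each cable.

ΣF_x = 0: −T_P·cos24° + T_Q·cos30° = 0 → T_Q = 1.05487·T_P.
ΣF_y = 0: T_P·sin24° + T_Q·sin30° = 130.
Substitute: T_P·(0.406737 + 1.05487·0.5) = 130 → T_P = 139.161 ≈ 139.2 lb.
Then T_Q = 1.05487 × 139.161 = 146.8 lb.

T_P = 139.2 lb, T_Q = 146.8 lb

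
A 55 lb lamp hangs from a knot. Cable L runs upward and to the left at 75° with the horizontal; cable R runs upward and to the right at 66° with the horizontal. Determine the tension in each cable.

T_L = 35.55 lb, T_R = 22.62 lb

ΣF_x = 0: −T_L·cos75° + T_R·cos66° = 0 → T_R = 0.636331·T_L.
ΣF_y = 0: T_L·sin75° + T_R·sin66° = 55.
Substitute: T_L·(0.965926 + 0.636331·0.913545) = 55 → T_L = 35.5471 ≈ 35.55 lb.
Then T_R = 0.636331 × 35.5471 = 22.62 lb.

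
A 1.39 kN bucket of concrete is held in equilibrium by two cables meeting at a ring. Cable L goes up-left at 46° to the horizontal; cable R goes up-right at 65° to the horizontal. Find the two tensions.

ΣF_x = 0: −T_L·cos46° + T_R·cos65° = 0 → T_R = 1.6437·T_L.
ΣF_y = 0: T_L·sin46° + T_R·sin65° = 1.39.
Substitute: T_L·(0.71934 + 1.6437·0.906308) = 1.39 → T_L = 0.629233 ≈ 0.6292 kN.
Then T_R = 1.6437 × 0.629233 = 1.034 kN.

T_L = 0.6292 kN, T_R = 1.034 kN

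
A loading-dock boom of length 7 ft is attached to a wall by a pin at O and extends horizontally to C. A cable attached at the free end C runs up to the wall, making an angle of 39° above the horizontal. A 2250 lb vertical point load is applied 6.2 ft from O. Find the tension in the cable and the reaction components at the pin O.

T = 3167 lb, O_x = 2461 lb, O_y = 257.1 lb

ΣM about O: T·sin39°·7 − 2250·6.2 = 0 → T = 13950/(7·0.62932) = 3166.68 ≈ 3167 lb.
ΣF_x = 0: O_x − T·cos39° = 0 → O_x = 3166.68 × 0.777146 = 2461 lb.
ΣF_y = 0: O_y + T·sin39° − 2250 = 0 → O_y = 2250 − 3166.68 × 0.62932 = 257.1 lb.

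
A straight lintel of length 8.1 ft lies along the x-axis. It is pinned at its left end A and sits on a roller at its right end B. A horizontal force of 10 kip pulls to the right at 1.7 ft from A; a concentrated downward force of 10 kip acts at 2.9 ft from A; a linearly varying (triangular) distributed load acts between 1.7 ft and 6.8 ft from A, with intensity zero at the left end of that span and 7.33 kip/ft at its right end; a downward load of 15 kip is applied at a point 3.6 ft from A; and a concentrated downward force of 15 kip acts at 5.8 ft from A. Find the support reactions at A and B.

Resultant of the triangular load: ½ × 7.33 × 5.1 = 18.6915 kip, acting at 5.1 ft from A (one-third of the span from the peak).
Taking moments about A: B_y·8.1 − 10·2.9 − (½·7.33·5.1)·5.1 − 15·3.6 − 15·5.8 = 0 → B_y = 265.32665/8.1 = 32.7564 ≈ 32.76 kip.
ΣF_y = 0: A_y + 32.7564 − 10 − ½·7.33·5.1 − 15 − 15 = 0 → A_y = 25.94 kip.
ΣF_x = 0: A_x + 10 = 0 → A_x = -10.00 kip.

A_x = -10.00 kip, A_y = 25.94 kip, B_y = 32.76 kip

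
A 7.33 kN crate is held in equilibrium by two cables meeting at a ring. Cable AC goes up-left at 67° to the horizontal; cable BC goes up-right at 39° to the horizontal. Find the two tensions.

ΣF_x = 0: −T_AC·cos67° + T_BC·cos39° = 0 → T_BC = 0.502777·T_AC.
ΣF_y = 0: T_AC·sin67° + T_BC·sin39° = 7.33.
Substitute: T_AC·(0.920505 + 0.502777·0.62932) = 7.33 → T_AC = 5.92605 ≈ 5.926 kN.
Then T_BC = 0.502777 × 5.92605 = 2.979 kN.

T_AC = 5.926 kN, T_BC = 2.979 kN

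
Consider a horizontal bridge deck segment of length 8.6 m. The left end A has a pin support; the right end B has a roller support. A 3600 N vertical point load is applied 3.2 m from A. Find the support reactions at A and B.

A_x = 0, A_y = 2260 N, B_y = 1340 N

ΣM about A: B_y·8.6 − 3600·3.2 = 0 → B_y = 11520/8.6 = 1339.53 ≈ 1340 N.
ΣF_y = 0: A_y + 1339.53 − 3600 = 0 → A_y = 2260 N.
ΣF_x = 0: no horizontal applied forces, so A_x = 0.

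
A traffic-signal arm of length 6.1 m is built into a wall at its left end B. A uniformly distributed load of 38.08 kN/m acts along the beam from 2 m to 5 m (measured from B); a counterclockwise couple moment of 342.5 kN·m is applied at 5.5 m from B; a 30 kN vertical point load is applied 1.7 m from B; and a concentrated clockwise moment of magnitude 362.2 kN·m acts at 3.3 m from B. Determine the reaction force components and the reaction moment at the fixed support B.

B_x = 0, B_y = 144.2 kN, M_B = 470.5 kN·m

Resultant of the distributed load: 38.08 × 3 = 114.24 kN at 3.5 m from B.
ΣF_x = 0: B_x = 0.
ΣF_y = 0: B_y − 38.08·3 − 30 = 0 → B_y = 144.2 kN.
ΣM about B: M_B − (38.08·3)·3.5 + 342.5 − 30·1.7 − 362.2 = 0 → M_B = 470.5 kN·m.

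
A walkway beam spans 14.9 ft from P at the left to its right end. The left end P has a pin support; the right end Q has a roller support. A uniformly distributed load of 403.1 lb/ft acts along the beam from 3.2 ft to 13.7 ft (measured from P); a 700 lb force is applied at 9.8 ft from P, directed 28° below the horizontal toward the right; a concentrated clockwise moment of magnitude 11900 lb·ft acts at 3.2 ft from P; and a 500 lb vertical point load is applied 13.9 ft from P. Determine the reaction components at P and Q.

Resultant of the distributed load: 403.1 × 10.5 = 4232.55 lb at 8.45 ft from P.
Taking moments about P: Q_y·14.9 − (403.1·10.5)·8.45 − 700·sin28°·9.8 − 11900 − 500·13.9 = 0 → Q_y = 57835.6/14.9 = 3881.58 ≈ 3882 lb.
ΣF_y = 0: P_y + 3881.58 − 403.1·10.5 − 700·sin28° − 500 = 0 → P_y = 1180 lb.
ΣF_x = 0: P_x + 700·cos28° = 0 → P_x = -618.1 lb.

P_x = -618.1 lb, P_y = 1180 lb, Q_y = 3882 lb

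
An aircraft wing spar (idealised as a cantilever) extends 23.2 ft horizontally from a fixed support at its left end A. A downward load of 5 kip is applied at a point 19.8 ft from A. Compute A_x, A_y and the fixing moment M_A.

ΣF_x = 0: A_x = 0.
ΣF_y = 0: A_y − 5 = 0 → A_y = 5.000 kip.
ΣM about A: M_A − 5·19.8 = 0 → M_A = 99.00 kip·ft.

A_x = 0, A_y = 5.000 kip, M_A = 99.00 kip·ft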